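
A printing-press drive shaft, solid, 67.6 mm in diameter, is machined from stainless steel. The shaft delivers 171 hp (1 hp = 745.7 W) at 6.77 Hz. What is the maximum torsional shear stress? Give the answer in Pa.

4.94e7 Pa

ω = 2π·6.77 = 42.54 rad/s, so T = P/ω = 171×745.7 / 42.54 = 2998 N·m.
J = πd⁴/32 = π(0.0676)⁴/32 = 2.050×10^-6 m⁴.
τ_max = T·r/J = 2998 × 0.0338 / 2.050×10^-6 = 4.942×10^7 Pa.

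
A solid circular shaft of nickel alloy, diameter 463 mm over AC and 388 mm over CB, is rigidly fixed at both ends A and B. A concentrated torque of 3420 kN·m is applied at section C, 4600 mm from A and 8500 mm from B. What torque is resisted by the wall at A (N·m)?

Compatibility: T_A·a/J_AC = T_B·b/J_CB with T_A + T_B = T₀.
J_AC = 4.51×10^-3 m⁴, J_CB = 2.22×10^-3 m⁴, so T_A = T₀·(J_AC/a)/((J_AC/a)+(J_CB/b)) = 2.700e6 N·m, T_B = 720500 N·m.

2.70e6 N·m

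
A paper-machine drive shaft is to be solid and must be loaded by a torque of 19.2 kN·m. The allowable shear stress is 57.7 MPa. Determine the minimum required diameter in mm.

119 mm

For a solid shaft τ_max = 16T/(πd³), so d = (16T/(π τ_allow))^(1/3) = (16·19200/(π·5.77×10^7))^(1/3) = 0.1192 m.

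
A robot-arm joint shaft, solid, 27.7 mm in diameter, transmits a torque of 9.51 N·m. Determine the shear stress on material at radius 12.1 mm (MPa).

J = πd⁴/32 = π(0.0277)⁴/32 = 5.780×10^-8 m⁴.
Shear stress varies linearly with radius: τ = T·r/J = 9.510 × 0.0121 / 5.780×10^-8 = 1.991×10^6 Pa.

1.99 MPa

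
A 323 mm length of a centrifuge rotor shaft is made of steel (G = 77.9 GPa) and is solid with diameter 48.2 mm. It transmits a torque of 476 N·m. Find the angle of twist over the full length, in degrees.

J = πd⁴/32 = π(0.0482)⁴/32 = 5.299×10^-7 m⁴.
θ = T·L/(G·J) = 476.0 × 0.323 / (77.9×10⁹ × 5.299×10^-7) = 3.725×10^-3 rad.

0.213°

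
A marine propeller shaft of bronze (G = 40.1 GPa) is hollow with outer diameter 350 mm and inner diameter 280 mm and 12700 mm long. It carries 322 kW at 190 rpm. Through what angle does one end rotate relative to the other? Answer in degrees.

0.338°

ω = 2π·190/60 = 19.90 rad/s, so T = P/ω = 322×10³ / 19.90 = 16180 N·m.
J = π(d_o⁴ − d_i⁴)/32 = π(0.350⁴ − 0.280⁴)/32 = 8.698×10^-4 m⁴.
θ = T·L/(G·J) = 16180 × 12.7 / (40.1×10⁹ × 8.698×10^-4) = 5.893×10^-3 rad.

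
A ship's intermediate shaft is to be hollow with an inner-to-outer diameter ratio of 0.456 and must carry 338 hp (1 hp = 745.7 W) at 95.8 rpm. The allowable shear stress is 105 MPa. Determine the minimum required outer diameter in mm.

ω = 2π·95.8/60 = 10.03 rad/s, so T = P/ω = 338×745.7 / 10.03 = 25120 N·m.
For a hollow shaft with d_i/d_o = 0.456: τ_max = 16T/(π d_o³ (1−k⁴)), so d_o = [16T/(π τ_allow (1−k⁴))]^(1/3) = [16·25120/(π·1.05×10^8·0.9568)]^(1/3) = 0.1084 m.

108 mm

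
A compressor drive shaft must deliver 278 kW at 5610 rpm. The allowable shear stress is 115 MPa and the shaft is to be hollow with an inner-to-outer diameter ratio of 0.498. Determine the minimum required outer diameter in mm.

ω = 2π·5610/60 = 587.5 rad/s, so T = P/ω = 278×10³ / 587.5 = 473.2 N·m.
For a hollow shaft with d_i/d_o = 0.498: τ_max = 16T/(π d_o³ (1−k⁴)), so d_o = [16T/(π τ_allow (1−k⁴))]^(1/3) = [16·473.2/(π·1.15×10^8·0.9385)]^(1/3) = 0.02816 m.

28.2 mm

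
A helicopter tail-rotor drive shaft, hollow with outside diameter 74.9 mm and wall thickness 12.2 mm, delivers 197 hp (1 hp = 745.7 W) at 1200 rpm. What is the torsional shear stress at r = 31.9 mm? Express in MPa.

ω = 2π·1200/60 = 125.7 rad/s, so T = P/ω = 197×745.7 / 125.7 = 1169 N·m.
J = π(d_o⁴ − d_i⁴)/32 = π(0.0749⁴ − 0.0505⁴)/32 = 2.451×10^-6 m⁴.
Shear stress varies linearly with radius: τ = T·r/J = 1169 × 0.0319 / 2.451×10^-6 = 1.521×10^7 Pa.

15.2 MPa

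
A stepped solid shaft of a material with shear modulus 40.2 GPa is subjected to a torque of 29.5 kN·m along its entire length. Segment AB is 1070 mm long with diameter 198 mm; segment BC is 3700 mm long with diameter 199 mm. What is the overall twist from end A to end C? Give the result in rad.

0.0228 rad

J_AB = π(0.198)⁴/32 = 1.51×10^-4 m⁴; J_BC = π(0.199)⁴/32 = 1.54×10^-4 m⁴.
θ = (T/G)·Σ L_i/J_i = (29500/40.2×10⁹)·(1.07/1.51×10^-4 + 3.70/1.54×10^-4) = 0.02284 rad.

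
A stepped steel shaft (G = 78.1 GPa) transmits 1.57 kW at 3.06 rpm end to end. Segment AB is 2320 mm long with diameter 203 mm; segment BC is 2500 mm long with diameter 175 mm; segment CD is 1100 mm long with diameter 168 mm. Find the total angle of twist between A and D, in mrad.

3.46 mrad

ω = 2π·3.06/60 = 0.3204 rad/s, so T = P/ω = 1.57×10³ / 0.3204 = 4899 N·m.
J_AB = π(0.203)⁴/32 = 1.67×10^-4 m⁴; J_BC = π(0.175)⁴/32 = 9.21×10^-5 m⁴; J_CD = π(0.168)⁴/32 = 7.82×10^-5 m⁴.
θ = (T/G)·Σ L_i/J_i = (4899/78.1×10⁹)·(2.32/1.67×10^-4 + 2.50/9.21×10^-5 + 1.10/7.82×10^-5) = 3.459×10^-3 rad.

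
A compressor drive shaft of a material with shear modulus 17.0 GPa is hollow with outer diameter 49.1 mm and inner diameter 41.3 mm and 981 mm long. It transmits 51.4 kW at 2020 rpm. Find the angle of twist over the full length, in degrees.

ω = 2π·2020/60 = 211.5 rad/s, so T = P/ω = 51.4×10³ / 211.5 = 243.0 N·m.
J = π(d_o⁴ − d_i⁴)/32 = π(0.0491⁴ − 0.0413⁴)/32 = 2.850×10^-7 m⁴.
θ = T·L/(G·J) = 243.0 × 0.981 / (17.0×10⁹ × 2.850×10^-7) = 0.04921 rad.

2.82°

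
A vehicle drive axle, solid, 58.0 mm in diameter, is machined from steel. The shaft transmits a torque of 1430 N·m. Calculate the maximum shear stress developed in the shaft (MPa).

37.3 MPa

J = πd⁴/32 = π(0.0580)⁴/32 = 1.111×10^-6 m⁴.
τ_max = T·r/J = 1430 × 0.0290 / 1.111×10^-6 = 3.733×10^7 Pa.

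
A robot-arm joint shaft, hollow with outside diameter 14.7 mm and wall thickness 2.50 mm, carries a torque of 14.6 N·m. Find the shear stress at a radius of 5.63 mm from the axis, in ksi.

3.21 ksi

J = π(d_o⁴ − d_i⁴)/32 = π(0.0147⁴ − 0.00970⁴)/32 = 3.715×10^-9 m⁴.
Shear stress varies linearly with radius: τ = T·r/J = 14.60 × 0.00563 / 3.715×10^-9 = 2.213×10^7 Pa.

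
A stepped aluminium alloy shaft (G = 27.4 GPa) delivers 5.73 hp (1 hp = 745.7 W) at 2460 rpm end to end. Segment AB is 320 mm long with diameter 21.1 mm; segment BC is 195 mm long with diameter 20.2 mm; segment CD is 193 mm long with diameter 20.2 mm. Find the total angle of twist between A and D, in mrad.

ω = 2π·2460/60 = 257.6 rad/s, so T = P/ω = 5.73×745.7 / 257.6 = 16.59 N·m.
J_AB = π(0.0211)⁴/32 = 1.95×10^-8 m⁴; J_BC = π(0.0202)⁴/32 = 1.63×10^-8 m⁴; J_CD = π(0.0202)⁴/32 = 1.63×10^-8 m⁴.
θ = (T/G)·Σ L_i/J_i = (16.59/27.4×10⁹)·(0.320/1.95×10^-8 + 0.195/1.63×10^-8 + 0.193/1.63×10^-8) = 0.02432 rad.

24.3 mrad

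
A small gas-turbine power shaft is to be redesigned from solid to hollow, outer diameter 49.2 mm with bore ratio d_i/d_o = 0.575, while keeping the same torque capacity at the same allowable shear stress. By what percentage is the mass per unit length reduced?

27.7 %

Equal τ_max and T ⇒ the solid shaft needs d_s³ = d_o³(1−k⁴), so d_s = 49.2·(1−0.575⁴)^(1/3) = 47.34 mm.
Area ratio A_h/A_s = d_o²(1−k²)/d_s² = (1−k²)/(1−k⁴)^(2/3) = 0.7231.
Mass saving = 1 − 0.7231 = 27.7 %.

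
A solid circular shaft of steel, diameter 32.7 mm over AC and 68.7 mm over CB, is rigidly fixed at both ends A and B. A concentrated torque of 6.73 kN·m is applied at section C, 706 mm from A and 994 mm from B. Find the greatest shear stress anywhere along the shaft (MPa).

Compatibility: T_A·a/J_AC = T_B·b/J_CB with T_A + T_B = T₀.
J_AC = 1.12×10^-7 m⁴, J_CB = 2.19×10^-6 m⁴, so T_A = T₀·(J_AC/a)/((J_AC/a)+(J_CB/b)) = 453.6 N·m, T_B = 6276 N·m.
τ in each portion: τ_AC = 6.61×10^7 Pa, τ_CB = 9.86×10^7 Pa; maximum is in CB.
τ_max = T_CB·r/J = 6276·0.0343/2.19×10^-6 = 9.859×10^7 Pa.

98.6 MPa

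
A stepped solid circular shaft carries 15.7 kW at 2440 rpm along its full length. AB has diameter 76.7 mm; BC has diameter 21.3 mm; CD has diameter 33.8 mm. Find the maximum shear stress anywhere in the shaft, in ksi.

ω = 2π·2440/60 = 255.5 rad/s, so T = P/ω = 15.7×10³ / 255.5 = 61.44 N·m.
Under the same torque, τ_max = 16T/(πd³) is largest where d is smallest — segment BC (d = 21.3 mm).
τ_max = 16·61.44/(π·(0.0213)³) = 3.238×10^7 Pa.

4.70 ksi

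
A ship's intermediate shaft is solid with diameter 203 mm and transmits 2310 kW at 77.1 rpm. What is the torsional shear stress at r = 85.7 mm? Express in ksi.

ω = 2π·77.1/60 = 8.074 rad/s, so T = P/ω = 2310×10³ / 8.074 = 286100 N·m.
J = πd⁴/32 = π(0.203)⁴/32 = 1.667×10^-4 m⁴.
Shear stress varies linearly with radius: τ = T·r/J = 286100 × 0.0857 / 1.667×10^-4 = 1.471×10^8 Pa.

21.3 ksi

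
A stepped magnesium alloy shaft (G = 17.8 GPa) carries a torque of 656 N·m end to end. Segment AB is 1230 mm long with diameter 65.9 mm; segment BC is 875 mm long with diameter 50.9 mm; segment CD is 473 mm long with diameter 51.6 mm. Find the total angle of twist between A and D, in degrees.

J_AB = π(0.0659)⁴/32 = 1.85×10^-6 m⁴; J_BC = π(0.0509)⁴/32 = 6.59×10^-7 m⁴; J_CD = π(0.0516)⁴/32 = 6.96×10^-7 m⁴.
θ = (T/G)·Σ L_i/J_i = (656.0/17.8×10⁹)·(1.23/1.85×10^-6 + 0.875/6.59×10^-7 + 0.473/6.96×10^-7) = 0.09846 rad.

5.64°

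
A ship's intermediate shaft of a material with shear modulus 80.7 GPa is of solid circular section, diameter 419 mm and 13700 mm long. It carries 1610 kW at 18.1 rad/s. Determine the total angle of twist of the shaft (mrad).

ω = 18.1 rad/s, so T = P/ω = 1610×10³ / 18.10 = 88950 N·m.
J = πd⁴/32 = π(0.419)⁴/32 = 3.026×10^-3 m⁴.
θ = T·L/(G·J) = 88950 × 13.7 / (80.7×10⁹ × 3.026×10^-3) = 4.990×10^-3 rad.

4.99 mrad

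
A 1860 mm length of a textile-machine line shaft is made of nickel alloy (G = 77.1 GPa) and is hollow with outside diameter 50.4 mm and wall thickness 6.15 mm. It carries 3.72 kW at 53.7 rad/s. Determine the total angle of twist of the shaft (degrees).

0.224°

ω = 53.7 rad/s, so T = P/ω = 3.72×10³ / 53.70 = 69.27 N·m.
J = π(d_o⁴ − d_i⁴)/32 = π(0.0504⁴ − 0.0381⁴)/32 = 4.266×10^-7 m⁴.
θ = T·L/(G·J) = 69.27 × 1.86 / (77.1×10⁹ × 4.266×10^-7) = 3.918×10^-3 rad.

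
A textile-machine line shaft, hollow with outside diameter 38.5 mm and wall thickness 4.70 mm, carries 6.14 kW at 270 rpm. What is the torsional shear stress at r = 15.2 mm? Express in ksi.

ω = 2π·270/60 = 28.27 rad/s, so T = P/ω = 6.14×10³ / 28.27 = 217.2 N·m.
J = π(d_o⁴ − d_i⁴)/32 = π(0.0385⁴ − 0.0291⁴)/32 = 1.453×10^-7 m⁴.
Shear stress varies linearly with radius: τ = T·r/J = 217.2 × 0.0152 / 1.453×10^-7 = 2.272×10^7 Pa.

3.29 ksi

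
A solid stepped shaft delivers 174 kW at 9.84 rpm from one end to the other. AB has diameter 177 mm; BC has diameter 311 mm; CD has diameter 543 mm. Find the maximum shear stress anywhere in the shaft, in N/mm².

155 N/mm²

ω = 2π·9.84/60 = 1.030 rad/s, so T = P/ω = 174×10³ / 1.030 = 168900 N·m.
Under the same torque, τ_max = 16T/(πd³) is largest where d is smallest — segment AB (d = 177 mm).
τ_max = 16·168900/(π·(0.177)³) = 1.551×10^8 Pa.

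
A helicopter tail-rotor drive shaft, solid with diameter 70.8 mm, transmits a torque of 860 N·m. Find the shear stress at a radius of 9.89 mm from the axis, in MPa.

J = πd⁴/32 = π(0.0708)⁴/32 = 2.467×10^-6 m⁴.
Shear stress varies linearly with radius: τ = T·r/J = 860.0 × 0.00989 / 2.467×10^-6 = 3.448×10^6 Pa.

3.45 MPa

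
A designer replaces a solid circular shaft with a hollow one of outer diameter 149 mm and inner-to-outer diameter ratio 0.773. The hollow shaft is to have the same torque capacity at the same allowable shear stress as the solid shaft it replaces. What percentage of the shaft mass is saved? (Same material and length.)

Equal τ_max and T ⇒ the solid shaft needs d_s³ = d_o³(1−k⁴), so d_s = 149·(1−0.773⁴)^(1/3) = 128.6 mm.
Area ratio A_h/A_s = d_o²(1−k²)/d_s² = (1−k²)/(1−k⁴)^(2/3) = 0.5403.
Mass saving = 1 − 0.5403 = 46.0 %.

46.0 %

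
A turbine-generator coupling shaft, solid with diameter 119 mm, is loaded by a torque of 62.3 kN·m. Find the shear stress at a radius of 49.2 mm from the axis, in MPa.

156 MPa

J = πd⁴/32 = π(0.119)⁴/32 = 1.969×10^-5 m⁴.
Shear stress varies linearly with radius: τ = T·r/J = 62300 × 0.0492 / 1.969×10^-5 = 1.557×10^8 Pa.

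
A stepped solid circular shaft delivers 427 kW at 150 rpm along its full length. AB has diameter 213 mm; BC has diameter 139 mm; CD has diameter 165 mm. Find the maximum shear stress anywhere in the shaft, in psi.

7480 psi

ω = 2π·150/60 = 15.71 rad/s, so T = P/ω = 427×10³ / 15.71 = 27180 N·m.
Under the same torque, τ_max = 16T/(πd³) is largest where d is smallest — segment BC (d = 139 mm).
τ_max = 16·27180/(π·(0.139)³) = 5.155×10^7 Pa.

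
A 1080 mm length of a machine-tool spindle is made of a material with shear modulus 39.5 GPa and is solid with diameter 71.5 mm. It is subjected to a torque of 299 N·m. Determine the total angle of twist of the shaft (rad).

J = πd⁴/32 = π(0.0715)⁴/32 = 2.566×10^-6 m⁴.
θ = T·L/(G·J) = 299.0 × 1.08 / (39.5×10⁹ × 2.566×10^-6) = 3.186×10^-3 rad.

0.00319 rad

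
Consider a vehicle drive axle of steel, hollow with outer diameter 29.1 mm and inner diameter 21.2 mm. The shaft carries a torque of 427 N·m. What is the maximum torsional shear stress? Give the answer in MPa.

123 MPa

J = π(d_o⁴ − d_i⁴)/32 = π(0.0291⁴ − 0.0212⁴)/32 = 5.057×10^-8 m⁴.
τ_max = T·r/J = 427.0 × 0.0146 / 5.057×10^-8 = 1.229×10^8 Pa.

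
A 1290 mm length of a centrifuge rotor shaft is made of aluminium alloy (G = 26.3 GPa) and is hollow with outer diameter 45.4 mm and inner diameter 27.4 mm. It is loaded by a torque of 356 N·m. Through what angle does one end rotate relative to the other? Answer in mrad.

48.3 mrad

J = π(d_o⁴ − d_i⁴)/32 = π(0.0454⁴ − 0.0274⁴)/32 = 3.617×10^-7 m⁴.
θ = T·L/(G·J) = 356.0 × 1.29 / (26.3×10⁹ × 3.617×10^-7) = 0.04827 rad.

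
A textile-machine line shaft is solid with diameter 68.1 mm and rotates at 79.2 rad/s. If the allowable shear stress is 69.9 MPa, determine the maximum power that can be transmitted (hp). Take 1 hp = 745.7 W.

J = πd⁴/32 = π(0.0681)⁴/32 = 2.111×10^-6 m⁴.
T_max = τ_allow·J/r = 6.99×10^7 × 2.111×10^-6 / 0.0340 = 4335 N·m.
ω = 79.2 rad/s, so P_max = T_max·ω = 3.433×10^5 W.

460 hp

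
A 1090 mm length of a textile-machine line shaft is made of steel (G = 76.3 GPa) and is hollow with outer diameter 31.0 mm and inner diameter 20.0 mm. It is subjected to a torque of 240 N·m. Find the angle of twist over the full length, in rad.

J = π(d_o⁴ − d_i⁴)/32 = π(0.0310⁴ − 0.0200⁴)/32 = 7.496×10^-8 m⁴.
θ = T·L/(G·J) = 240.0 × 1.09 / (76.3×10⁹ × 7.496×10^-8) = 0.04574 rad.

0.0457 rad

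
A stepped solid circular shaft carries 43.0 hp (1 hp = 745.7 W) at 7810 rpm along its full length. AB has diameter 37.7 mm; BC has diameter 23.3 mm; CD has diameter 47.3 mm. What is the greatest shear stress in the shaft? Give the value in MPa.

15.8 MPa

ω = 2π·7810/60 = 817.9 rad/s, so T = P/ω = 43.0×745.7 / 817.9 = 39.21 N·m.
Under the same torque, τ_max = 16T/(πd³) is largest where d is smallest — segment BC (d = 23.3 mm).
τ_max = 16·39.21/(π·(0.0233)³) = 1.579×10^7 Pa.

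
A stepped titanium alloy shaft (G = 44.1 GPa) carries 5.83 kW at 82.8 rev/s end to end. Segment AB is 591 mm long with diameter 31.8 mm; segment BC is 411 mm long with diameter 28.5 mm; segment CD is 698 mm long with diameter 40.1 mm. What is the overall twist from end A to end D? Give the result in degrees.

ω = 2π·82.8 = 520.2 rad/s, so T = P/ω = 5.83×10³ / 520.2 = 11.21 N·m.
J_AB = π(0.0318)⁴/32 = 1.00×10^-7 m⁴; J_BC = π(0.0285)⁴/32 = 6.48×10^-8 m⁴; J_CD = π(0.0401)⁴/32 = 2.54×10^-7 m⁴.
θ = (T/G)·Σ L_i/J_i = (11.21/44.1×10⁹)·(0.591/1.00×10^-7 + 0.411/6.48×10^-8 + 0.698/2.54×10^-7) = 3.807×10^-3 rad.

0.218°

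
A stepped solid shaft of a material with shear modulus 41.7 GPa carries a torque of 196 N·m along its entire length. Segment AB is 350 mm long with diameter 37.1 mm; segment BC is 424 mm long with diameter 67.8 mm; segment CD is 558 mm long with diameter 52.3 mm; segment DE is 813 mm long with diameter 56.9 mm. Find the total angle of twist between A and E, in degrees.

0.979°

J_AB = π(0.0371)⁴/32 = 1.86×10^-7 m⁴; J_BC = π(0.0678)⁴/32 = 2.07×10^-6 m⁴; J_CD = π(0.0523)⁴/32 = 7.35×10^-7 m⁴; J_DE = π(0.0569)⁴/32 = 1.03×10^-6 m⁴.
θ = (T/G)·Σ L_i/J_i = (196.0/41.7×10⁹)·(0.350/1.86×10^-7 + 0.424/2.07×10^-6 + 0.558/7.35×10^-7 + 0.813/1.03×10^-6) = 0.01709 rad.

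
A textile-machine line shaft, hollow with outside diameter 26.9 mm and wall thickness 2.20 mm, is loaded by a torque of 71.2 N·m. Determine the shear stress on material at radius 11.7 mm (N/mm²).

J = π(d_o⁴ − d_i⁴)/32 = π(0.0269⁴ − 0.0225⁴)/32 = 2.624×10^-8 m⁴.
Shear stress varies linearly with radius: τ = T·r/J = 71.20 × 0.0117 / 2.624×10^-8 = 3.174×10^7 Pa.

31.7 N/mm²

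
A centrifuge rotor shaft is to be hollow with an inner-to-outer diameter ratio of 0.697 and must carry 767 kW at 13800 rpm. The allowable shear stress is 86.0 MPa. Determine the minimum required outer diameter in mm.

34.5 mm

ω = 2π·13800/60 = 1445 rad/s, so T = P/ω = 767×10³ / 1445 = 530.7 N·m.
For a hollow shaft with d_i/d_o = 0.697: τ_max = 16T/(π d_o³ (1−k⁴)), so d_o = [16T/(π τ_allow (1−k⁴))]^(1/3) = [16·530.7/(π·8.60×10^7·0.7640)]^(1/3) = 0.03452 m.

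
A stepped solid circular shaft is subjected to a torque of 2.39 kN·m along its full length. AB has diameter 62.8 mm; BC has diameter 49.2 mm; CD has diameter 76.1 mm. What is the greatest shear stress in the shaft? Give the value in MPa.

Under the same torque, τ_max = 16T/(πd³) is largest where d is smallest — segment BC (d = 49.2 mm).
τ_max = 16·2390/(π·(0.0492)³) = 1.022×10^8 Pa.

102 MPa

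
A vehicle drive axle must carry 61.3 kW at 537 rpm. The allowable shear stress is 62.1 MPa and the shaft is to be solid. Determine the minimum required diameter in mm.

ω = 2π·537/60 = 56.23 rad/s, so T = P/ω = 61.3×10³ / 56.23 = 1090 N·m.
For a solid shaft τ_max = 16T/(πd³), so d = (16T/(π τ_allow))^(1/3) = (16·1090/(π·6.21×10^7))^(1/3) = 0.04471 m.

44.7 mm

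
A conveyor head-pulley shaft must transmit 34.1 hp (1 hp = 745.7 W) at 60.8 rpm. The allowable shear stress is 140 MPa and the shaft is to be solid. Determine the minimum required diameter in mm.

ω = 2π·60.8/60 = 6.367 rad/s, so T = P/ω = 34.1×745.7 / 6.367 = 3994 N·m.
For a solid shaft τ_max = 16T/(πd³), so d = (16T/(π τ_allow))^(1/3) = (16·3994/(π·1.40×10^8))^(1/3) = 0.05257 m.

52.6 mm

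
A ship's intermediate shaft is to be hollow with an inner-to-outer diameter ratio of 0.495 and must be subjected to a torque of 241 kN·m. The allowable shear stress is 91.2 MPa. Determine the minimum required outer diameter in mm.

For a hollow shaft with d_i/d_o = 0.495: τ_max = 16T/(π d_o³ (1−k⁴)), so d_o = [16T/(π τ_allow (1−k⁴))]^(1/3) = [16·241000/(π·9.12×10^7·0.9400)]^(1/3) = 0.2428 m.

243 mm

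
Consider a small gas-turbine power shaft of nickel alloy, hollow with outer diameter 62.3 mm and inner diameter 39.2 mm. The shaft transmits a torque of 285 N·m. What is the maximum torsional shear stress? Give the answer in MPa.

J = π(d_o⁴ − d_i⁴)/32 = π(0.0623⁴ − 0.0392⁴)/32 = 1.247×10^-6 m⁴.
τ_max = T·r/J = 285.0 × 0.0311 / 1.247×10^-6 = 7.119×10^6 Pa.

7.12 MPa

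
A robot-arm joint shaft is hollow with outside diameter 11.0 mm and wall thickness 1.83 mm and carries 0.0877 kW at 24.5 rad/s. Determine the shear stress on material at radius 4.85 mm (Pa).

ω = 24.5 rad/s, so T = P/ω = 0.0877×10³ / 24.50 = 3.580 N·m.
J = π(d_o⁴ − d_i⁴)/32 = π(0.0110⁴ − 0.00734⁴)/32 = 1.152×10^-9 m⁴.
Shear stress varies linearly with radius: τ = T·r/J = 3.580 × 0.00485 / 1.152×10^-9 = 1.506×10^7 Pa.

1.51e7 Pa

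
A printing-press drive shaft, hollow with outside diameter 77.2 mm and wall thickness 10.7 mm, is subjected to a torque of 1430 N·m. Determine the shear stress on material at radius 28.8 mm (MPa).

16.2 MPa

J = π(d_o⁴ − d_i⁴)/32 = π(0.0772⁴ − 0.0558⁴)/32 = 2.535×10^-6 m⁴.
Shear stress varies linearly with radius: τ = T·r/J = 1430 × 0.0288 / 2.535×10^-6 = 1.624×10^7 Pa.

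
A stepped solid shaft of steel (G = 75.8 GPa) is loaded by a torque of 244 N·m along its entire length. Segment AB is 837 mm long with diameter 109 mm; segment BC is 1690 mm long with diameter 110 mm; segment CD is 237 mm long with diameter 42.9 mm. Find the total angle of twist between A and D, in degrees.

J_AB = π(0.109)⁴/32 = 1.39×10^-5 m⁴; J_BC = π(0.110)⁴/32 = 1.44×10^-5 m⁴; J_CD = π(0.0429)⁴/32 = 3.33×10^-7 m⁴.
θ = (T/G)·Σ L_i/J_i = (244.0/75.8×10⁹)·(0.837/1.39×10^-5 + 1.69/1.44×10^-5 + 0.237/3.33×10^-7) = 2.867×10^-3 rad.

0.164°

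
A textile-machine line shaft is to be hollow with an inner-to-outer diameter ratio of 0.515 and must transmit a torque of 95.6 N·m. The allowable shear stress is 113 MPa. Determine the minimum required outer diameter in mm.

For a hollow shaft with d_i/d_o = 0.515: τ_max = 16T/(π d_o³ (1−k⁴)), so d_o = [16T/(π τ_allow (1−k⁴))]^(1/3) = [16·95.60/(π·1.13×10^8·0.9297)]^(1/3) = 0.01667 m.

16.7 mm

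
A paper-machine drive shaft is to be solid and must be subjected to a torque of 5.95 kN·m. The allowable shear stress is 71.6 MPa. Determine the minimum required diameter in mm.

75.1 mm

For a solid shaft τ_max = 16T/(πd³), so d = (16T/(π τ_allow))^(1/3) = (16·5950/(π·7.16×10^7))^(1/3) = 0.07508 m.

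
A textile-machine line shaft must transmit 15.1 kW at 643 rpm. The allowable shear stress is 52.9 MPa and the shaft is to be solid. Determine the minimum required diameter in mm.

ω = 2π·643/60 = 67.33 rad/s, so T = P/ω = 15.1×10³ / 67.33 = 224.3 N·m.
For a solid shaft τ_max = 16T/(πd³), so d = (16T/(π τ_allow))^(1/3) = (16·224.3/(π·5.29×10^7))^(1/3) = 0.02785 m.

27.8 mm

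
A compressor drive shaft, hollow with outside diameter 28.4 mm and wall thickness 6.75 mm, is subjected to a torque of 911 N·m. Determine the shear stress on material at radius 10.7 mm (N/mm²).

165 N/mm²

J = π(d_o⁴ − d_i⁴)/32 = π(0.0284⁴ − 0.0149⁴)/32 = 5.903×10^-8 m⁴.
Shear stress varies linearly with radius: τ = T·r/J = 911.0 × 0.0107 / 5.903×10^-8 = 1.651×10^8 Pa.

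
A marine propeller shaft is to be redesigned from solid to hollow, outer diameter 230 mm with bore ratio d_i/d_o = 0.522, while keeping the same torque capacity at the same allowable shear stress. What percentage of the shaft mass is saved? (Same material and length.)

Equal τ_max and T ⇒ the solid shaft needs d_s³ = d_o³(1−k⁴), so d_s = 230·(1−0.522⁴)^(1/3) = 224.2 mm.
Area ratio A_h/A_s = d_o²(1−k²)/d_s² = (1−k²)/(1−k⁴)^(2/3) = 0.7659.
Mass saving = 1 − 0.7659 = 23.4 %.

23.4 %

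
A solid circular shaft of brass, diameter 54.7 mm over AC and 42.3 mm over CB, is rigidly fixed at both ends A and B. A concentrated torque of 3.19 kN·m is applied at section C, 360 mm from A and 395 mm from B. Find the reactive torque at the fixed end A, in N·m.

Compatibility: T_A·a/J_AC = T_B·b/J_CB with T_A + T_B = T₀.
J_AC = 8.79×10^-7 m⁴, J_CB = 3.14×10^-7 m⁴, so T_A = T₀·(J_AC/a)/((J_AC/a)+(J_CB/b)) = 2406 N·m, T_B = 784.1 N·m.

2410 N·m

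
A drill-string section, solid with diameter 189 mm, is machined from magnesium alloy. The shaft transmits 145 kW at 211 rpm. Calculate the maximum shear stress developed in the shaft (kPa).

4950 kPa

ω = 2π·211/60 = 22.10 rad/s, so T = P/ω = 145×10³ / 22.10 = 6562 N·m.
J = πd⁴/32 = π(0.189)⁴/32 = 1.253×10^-4 m⁴.
τ_max = T·r/J = 6562 × 0.0945 / 1.253×10^-4 = 4.950×10^6 Pa.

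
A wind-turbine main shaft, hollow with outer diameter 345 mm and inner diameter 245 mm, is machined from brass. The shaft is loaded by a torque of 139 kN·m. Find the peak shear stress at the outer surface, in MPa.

J = π(d_o⁴ − d_i⁴)/32 = π(0.345⁴ − 0.245⁴)/32 = 1.037×10^-3 m⁴.
τ_max = T·r/J = 139000 × 0.172 / 1.037×10^-3 = 2.312×10^7 Pa.

23.1 MPa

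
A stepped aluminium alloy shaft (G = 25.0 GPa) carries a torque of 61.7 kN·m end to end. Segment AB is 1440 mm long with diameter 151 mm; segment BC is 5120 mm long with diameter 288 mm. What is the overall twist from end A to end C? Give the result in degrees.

5.06°

J_AB = π(0.151)⁴/32 = 5.10×10^-5 m⁴; J_BC = π(0.288)⁴/32 = 6.75×10^-4 m⁴.
θ = (T/G)·Σ L_i/J_i = (61700/25.0×10⁹)·(1.44/5.10×10^-5 + 5.12/6.75×10^-4) = 0.08834 rad.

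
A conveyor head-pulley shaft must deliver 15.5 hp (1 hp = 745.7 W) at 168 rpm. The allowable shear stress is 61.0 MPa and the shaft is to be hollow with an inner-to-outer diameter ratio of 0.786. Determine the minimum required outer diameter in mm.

44.6 mm

ω = 2π·168/60 = 17.59 rad/s, so T = P/ω = 15.5×745.7 / 17.59 = 657.0 N·m.
For a hollow shaft with d_i/d_o = 0.786: τ_max = 16T/(π d_o³ (1−k⁴)), so d_o = [16T/(π τ_allow (1−k⁴))]^(1/3) = [16·657.0/(π·6.10×10^7·0.6183)]^(1/3) = 0.04460 m.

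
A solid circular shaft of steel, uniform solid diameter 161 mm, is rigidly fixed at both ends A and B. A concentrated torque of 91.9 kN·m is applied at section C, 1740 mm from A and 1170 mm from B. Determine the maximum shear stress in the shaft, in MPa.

With uniform GJ and both ends fixed, compatibility θ_AC = θ_CB gives T_A·a = T_B·b, together with T_A + T_B = T₀.
T_A = T₀·b/(a+b) = 91900·1170/2910 = 36950 N·m; T_B = 54950 N·m.
τ in each portion: τ_AC = 4.51×10^7 Pa, τ_CB = 6.71×10^7 Pa; maximum is in CB.
τ_max = T_CB·r/J = 54950·0.0805/6.60×10^-5 = 6.706×10^7 Pa.

67.1 MPa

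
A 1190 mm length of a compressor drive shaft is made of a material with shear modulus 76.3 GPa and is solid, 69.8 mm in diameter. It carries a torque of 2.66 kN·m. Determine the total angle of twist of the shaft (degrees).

J = πd⁴/32 = π(0.0698)⁴/32 = 2.330×10^-6 m⁴.
θ = T·L/(G·J) = 2660 × 1.19 / (76.3×10⁹ × 2.330×10^-6) = 0.01780 rad.

1.02°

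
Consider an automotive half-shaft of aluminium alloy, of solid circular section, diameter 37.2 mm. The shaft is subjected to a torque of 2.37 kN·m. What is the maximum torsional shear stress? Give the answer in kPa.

J = πd⁴/32 = π(0.0372)⁴/32 = 1.880×10^-7 m⁴.
τ_max = T·r/J = 2370 × 0.0186 / 1.880×10^-7 = 2.345×10^8 Pa.

234000 kPa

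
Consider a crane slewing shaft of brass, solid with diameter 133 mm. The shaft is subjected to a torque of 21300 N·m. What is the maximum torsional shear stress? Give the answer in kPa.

46100 kPa

J = πd⁴/32 = π(0.133)⁴/32 = 3.072×10^-5 m⁴.
τ_max = T·r/J = 21300 × 0.0665 / 3.072×10^-5 = 4.611×10^7 Pa.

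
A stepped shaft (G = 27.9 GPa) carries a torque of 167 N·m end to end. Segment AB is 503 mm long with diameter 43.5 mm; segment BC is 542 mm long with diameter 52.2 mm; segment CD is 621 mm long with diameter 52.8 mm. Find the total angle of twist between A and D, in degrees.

1.02°

J_AB = π(0.0435)⁴/32 = 3.52×10^-7 m⁴; J_BC = π(0.0522)⁴/32 = 7.29×10^-7 m⁴; J_CD = π(0.0528)⁴/32 = 7.63×10^-7 m⁴.
θ = (T/G)·Σ L_i/J_i = (167.0/27.9×10⁹)·(0.503/3.52×10^-7 + 0.542/7.29×10^-7 + 0.621/7.63×10^-7) = 0.01789 rad.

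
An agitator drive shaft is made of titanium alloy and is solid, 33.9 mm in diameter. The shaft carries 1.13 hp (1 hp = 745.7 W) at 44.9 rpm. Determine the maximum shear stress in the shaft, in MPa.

23.4 MPa

ω = 2π·44.9/60 = 4.702 rad/s, so T = P/ω = 1.13×745.7 / 4.702 = 179.2 N·m.
J = πd⁴/32 = π(0.0339)⁴/32 = 1.297×10^-7 m⁴.
τ_max = T·r/J = 179.2 × 0.0169 / 1.297×10^-7 = 2.343×10^7 Pa.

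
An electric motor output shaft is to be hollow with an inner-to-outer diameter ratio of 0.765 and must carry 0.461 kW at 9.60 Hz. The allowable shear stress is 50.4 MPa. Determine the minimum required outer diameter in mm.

10.6 mm

ω = 2π·9.60 = 60.32 rad/s, so T = P/ω = 0.461×10³ / 60.32 = 7.643 N·m.
For a hollow shaft with d_i/d_o = 0.765: τ_max = 16T/(π d_o³ (1−k⁴)), so d_o = [16T/(π τ_allow (1−k⁴))]^(1/3) = [16·7.643/(π·5.04×10^7·0.6575)]^(1/3) = 0.01055 m.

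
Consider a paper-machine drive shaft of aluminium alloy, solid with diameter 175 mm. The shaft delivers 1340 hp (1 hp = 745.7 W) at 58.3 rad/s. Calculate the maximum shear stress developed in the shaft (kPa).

16300 kPa

ω = 58.3 rad/s, so T = P/ω = 1340×745.7 / 58.30 = 17140 N·m.
J = πd⁴/32 = π(0.175)⁴/32 = 9.208×10^-5 m⁴.
τ_max = T·r/J = 17140 × 0.0875 / 9.208×10^-5 = 1.629×10^7 Pa.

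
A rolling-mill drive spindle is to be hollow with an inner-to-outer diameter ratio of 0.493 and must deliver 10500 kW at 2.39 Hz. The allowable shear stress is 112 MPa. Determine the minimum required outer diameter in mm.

ω = 2π·2.39 = 15.02 rad/s, so T = P/ω = 10500×10³ / 15.02 = 699200 N·m.
For a hollow shaft with d_i/d_o = 0.493: τ_max = 16T/(π d_o³ (1−k⁴)), so d_o = [16T/(π τ_allow (1−k⁴))]^(1/3) = [16·699200/(π·1.12×10^8·0.9409)]^(1/3) = 0.3233 m.

323 mm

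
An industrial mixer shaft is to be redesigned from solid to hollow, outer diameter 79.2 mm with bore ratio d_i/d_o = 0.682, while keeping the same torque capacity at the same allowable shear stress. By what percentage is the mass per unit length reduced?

37.1 %

Equal τ_max and T ⇒ the solid shaft needs d_s³ = d_o³(1−k⁴), so d_s = 79.2·(1−0.682⁴)^(1/3) = 73.02 mm.
Area ratio A_h/A_s = d_o²(1−k²)/d_s² = (1−k²)/(1−k⁴)^(2/3) = 0.6293.
Mass saving = 1 − 0.6293 = 37.1 %.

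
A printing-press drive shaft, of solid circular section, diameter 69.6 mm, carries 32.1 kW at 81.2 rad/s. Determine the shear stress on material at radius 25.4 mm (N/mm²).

ω = 81.2 rad/s, so T = P/ω = 32.1×10³ / 81.20 = 395.3 N·m.
J = πd⁴/32 = π(0.0696)⁴/32 = 2.304×10^-6 m⁴.
Shear stress varies linearly with radius: τ = T·r/J = 395.3 × 0.0254 / 2.304×10^-6 = 4.359×10^6 Pa.

4.36 N/mm²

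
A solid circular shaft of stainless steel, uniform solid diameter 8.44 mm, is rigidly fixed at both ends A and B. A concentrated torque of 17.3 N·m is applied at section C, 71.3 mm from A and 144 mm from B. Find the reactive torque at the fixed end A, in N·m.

With uniform GJ and both ends fixed, compatibility θ_AC = θ_CB gives T_A·a = T_B·b, together with T_A + T_B = T₀.
T_A = T₀·b/(a+b) = 17.30·144/215.3 = 11.57 N·m; T_B = 5.729 N·m.

11.6 N·m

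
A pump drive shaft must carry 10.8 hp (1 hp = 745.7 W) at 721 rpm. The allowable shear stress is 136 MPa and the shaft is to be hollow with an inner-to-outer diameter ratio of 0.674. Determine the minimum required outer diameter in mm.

ω = 2π·721/60 = 75.50 rad/s, so T = P/ω = 10.8×745.7 / 75.50 = 106.7 N·m.
For a hollow shaft with d_i/d_o = 0.674: τ_max = 16T/(π d_o³ (1−k⁴)), so d_o = [16T/(π τ_allow (1−k⁴))]^(1/3) = [16·106.7/(π·1.36×10^8·0.7936)]^(1/3) = 0.01714 m.

17.1 mm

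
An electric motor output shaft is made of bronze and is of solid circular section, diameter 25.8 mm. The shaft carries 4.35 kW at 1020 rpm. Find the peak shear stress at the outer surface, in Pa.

1.21e7 Pa

ω = 2π·1020/60 = 106.8 rad/s, so T = P/ω = 4.35×10³ / 106.8 = 40.72 N·m.
J = πd⁴/32 = π(0.0258)⁴/32 = 4.350×10^-8 m⁴.
τ_max = T·r/J = 40.72 × 0.0129 / 4.350×10^-8 = 1.208×10^7 Pa.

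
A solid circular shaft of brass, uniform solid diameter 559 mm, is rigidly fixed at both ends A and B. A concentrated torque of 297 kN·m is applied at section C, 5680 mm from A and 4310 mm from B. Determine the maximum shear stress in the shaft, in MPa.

With uniform GJ and both ends fixed, compatibility θ_AC = θ_CB gives T_A·a = T_B·b, together with T_A + T_B = T₀.
T_A = T₀·b/(a+b) = 297000·4310/9990 = 128100 N·m; T_B = 168900 N·m.
τ in each portion: τ_AC = 3.74×10^6 Pa, τ_CB = 4.92×10^6 Pa; maximum is in CB.
τ_max = T_CB·r/J = 168900·0.280/9.59×10^-3 = 4.924×10^6 Pa.

4.92 MPa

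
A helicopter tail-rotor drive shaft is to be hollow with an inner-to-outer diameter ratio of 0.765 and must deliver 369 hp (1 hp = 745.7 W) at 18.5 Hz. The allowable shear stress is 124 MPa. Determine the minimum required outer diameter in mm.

52.9 mm

ω = 2π·18.5 = 116.2 rad/s, so T = P/ω = 369×745.7 / 116.2 = 2367 N·m.
For a hollow shaft with d_i/d_o = 0.765: τ_max = 16T/(π d_o³ (1−k⁴)), so d_o = [16T/(π τ_allow (1−k⁴))]^(1/3) = [16·2367/(π·1.24×10^8·0.6575)]^(1/3) = 0.05288 m.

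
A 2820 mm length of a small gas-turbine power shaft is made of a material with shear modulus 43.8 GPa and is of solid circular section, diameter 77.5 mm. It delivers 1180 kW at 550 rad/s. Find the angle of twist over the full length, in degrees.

2.23°

ω = 550 rad/s, so T = P/ω = 1180×10³ / 550.0 = 2145 N·m.
J = πd⁴/32 = π(0.0775)⁴/32 = 3.542×10^-6 m⁴.
θ = T·L/(G·J) = 2145 × 2.82 / (43.8×10⁹ × 3.542×10^-6) = 0.03900 rad.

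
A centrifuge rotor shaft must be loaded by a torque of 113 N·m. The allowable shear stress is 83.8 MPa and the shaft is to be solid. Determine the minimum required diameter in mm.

For a solid shaft τ_max = 16T/(πd³), so d = (16T/(π τ_allow))^(1/3) = (16·113.0/(π·8.38×10^7))^(1/3) = 0.01901 m.

19.0 mm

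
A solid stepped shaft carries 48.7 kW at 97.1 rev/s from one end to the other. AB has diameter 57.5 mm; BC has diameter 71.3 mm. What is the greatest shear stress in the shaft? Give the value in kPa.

2140 kPa

ω = 2π·97.1 = 610.1 rad/s, so T = P/ω = 48.7×10³ / 610.1 = 79.82 N·m.
Under the same torque, τ_max = 16T/(πd³) is largest where d is smallest — segment AB (d = 57.5 mm).
τ_max = 16·79.82/(π·(0.0575)³) = 2.138×10^6 Pa.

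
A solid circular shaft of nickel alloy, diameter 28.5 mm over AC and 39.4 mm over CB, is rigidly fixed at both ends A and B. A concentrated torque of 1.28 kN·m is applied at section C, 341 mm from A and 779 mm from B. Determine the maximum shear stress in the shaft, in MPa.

108 MPa

Compatibility: T_A·a/J_AC = T_B·b/J_CB with T_A + T_B = T₀.
J_AC = 6.48×10^-8 m⁴, J_CB = 2.37×10^-7 m⁴, so T_A = T₀·(J_AC/a)/((J_AC/a)+(J_CB/b)) = 492.5 N·m, T_B = 787.5 N·m.
τ in each portion: τ_AC = 1.08×10^8 Pa, τ_CB = 6.56×10^7 Pa; maximum is in AC.
τ_max = T_AC·r/J = 492.5·0.0143/6.48×10^-8 = 1.084×10^8 Pa.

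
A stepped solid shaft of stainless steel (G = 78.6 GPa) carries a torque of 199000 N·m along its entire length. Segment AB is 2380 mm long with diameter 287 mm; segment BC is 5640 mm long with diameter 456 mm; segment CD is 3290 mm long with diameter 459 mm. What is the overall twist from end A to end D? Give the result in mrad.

14.3 mrad

J_AB = π(0.287)⁴/32 = 6.66×10^-4 m⁴; J_BC = π(0.456)⁴/32 = 4.24×10^-3 m⁴; J_CD = π(0.459)⁴/32 = 4.36×10^-3 m⁴.
θ = (T/G)·Σ L_i/J_i = (199000/78.6×10⁹)·(2.38/6.66×10^-4 + 5.64/4.24×10^-3 + 3.29/4.36×10^-3) = 0.01432 rad.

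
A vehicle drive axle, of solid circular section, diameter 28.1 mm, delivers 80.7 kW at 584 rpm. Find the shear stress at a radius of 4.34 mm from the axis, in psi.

13600 psi

ω = 2π·584/60 = 61.16 rad/s, so T = P/ω = 80.7×10³ / 61.16 = 1320 N·m.
J = πd⁴/32 = π(0.0281)⁴/32 = 6.121×10^-8 m⁴.
Shear stress varies linearly with radius: τ = T·r/J = 1320 × 0.00434 / 6.121×10^-8 = 9.356×10^7 Pa.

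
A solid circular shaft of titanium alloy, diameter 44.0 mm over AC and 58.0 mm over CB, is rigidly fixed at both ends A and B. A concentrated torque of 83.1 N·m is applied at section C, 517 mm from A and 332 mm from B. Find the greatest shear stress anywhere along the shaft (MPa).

1.79 MPa

Compatibility: T_A·a/J_AC = T_B·b/J_CB with T_A + T_B = T₀.
J_AC = 3.68×10^-7 m⁴, J_CB = 1.11×10^-6 m⁴, so T_A = T₀·(J_AC/a)/((J_AC/a)+(J_CB/b)) = 14.57 N·m, T_B = 68.53 N·m.
τ in each portion: τ_AC = 8.71×10^5 Pa, τ_CB = 1.79×10^6 Pa; maximum is in CB.
τ_max = T_CB·r/J = 68.53·0.0290/1.11×10^-6 = 1.789×10^6 Pa.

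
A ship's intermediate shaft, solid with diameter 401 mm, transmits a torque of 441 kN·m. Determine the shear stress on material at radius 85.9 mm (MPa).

J = πd⁴/32 = π(0.401)⁴/32 = 2.539×10^-3 m⁴.
Shear stress varies linearly with radius: τ = T·r/J = 441000 × 0.0859 / 2.539×10^-3 = 1.492×10^7 Pa.

14.9 MPa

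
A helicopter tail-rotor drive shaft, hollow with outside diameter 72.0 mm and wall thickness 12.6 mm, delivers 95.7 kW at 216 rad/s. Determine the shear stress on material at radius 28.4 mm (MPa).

5.81 MPa

ω = 216 rad/s, so T = P/ω = 95.7×10³ / 216.0 = 443.1 N·m.
J = π(d_o⁴ − d_i⁴)/32 = π(0.0720⁴ − 0.0468⁴)/32 = 2.167×10^-6 m⁴.
Shear stress varies linearly with radius: τ = T·r/J = 443.1 × 0.0284 / 2.167×10^-6 = 5.806×10^6 Pa.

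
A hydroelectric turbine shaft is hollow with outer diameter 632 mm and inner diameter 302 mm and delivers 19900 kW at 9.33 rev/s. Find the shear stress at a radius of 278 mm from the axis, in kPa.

6360 kPa

ω = 2π·9.33 = 58.62 rad/s, so T = P/ω = 19900×10³ / 58.62 = 339500 N·m.
J = π(d_o⁴ − d_i⁴)/32 = π(0.632⁴ − 0.302⁴)/32 = 0.01485 m⁴.
Shear stress varies linearly with radius: τ = T·r/J = 339500 × 0.278 / 0.01485 = 6.357×10^6 Pa.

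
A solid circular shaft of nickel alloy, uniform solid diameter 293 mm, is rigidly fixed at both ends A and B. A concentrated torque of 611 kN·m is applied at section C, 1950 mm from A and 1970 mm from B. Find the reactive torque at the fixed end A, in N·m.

307000 N·m

With uniform GJ and both ends fixed, compatibility θ_AC = θ_CB gives T_A·a = T_B·b, together with T_A + T_B = T₀.
T_A = T₀·b/(a+b) = 611000·1970/3920 = 307100 N·m; T_B = 303900 N·m.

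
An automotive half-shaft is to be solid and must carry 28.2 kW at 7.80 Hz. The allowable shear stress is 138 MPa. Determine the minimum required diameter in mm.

ω = 2π·7.80 = 49.01 rad/s, so T = P/ω = 28.2×10³ / 49.01 = 575.4 N·m.
For a solid shaft τ_max = 16T/(πd³), so d = (16T/(π τ_allow))^(1/3) = (16·575.4/(π·1.38×10^8))^(1/3) = 0.02769 m.

27.7 mm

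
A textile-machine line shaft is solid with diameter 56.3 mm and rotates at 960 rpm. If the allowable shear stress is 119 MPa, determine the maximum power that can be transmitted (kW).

J = πd⁴/32 = π(0.0563)⁴/32 = 9.864×10^-7 m⁴.
T_max = τ_allow·J/r = 1.19×10^8 × 9.864×10^-7 / 0.0281 = 4170 N·m.
ω = 2π·960/60 = 100.5 rad/s, so P_max = T_max·ω = 4.192×10^5 W.

419 kW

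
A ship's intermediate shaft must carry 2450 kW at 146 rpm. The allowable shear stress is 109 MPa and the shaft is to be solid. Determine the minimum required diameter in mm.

ω = 2π·146/60 = 15.29 rad/s, so T = P/ω = 2450×10³ / 15.29 = 160200 N·m.
For a solid shaft τ_max = 16T/(πd³), so d = (16T/(π τ_allow))^(1/3) = (16·160200/(π·1.09×10^8))^(1/3) = 0.1956 m.

196 mm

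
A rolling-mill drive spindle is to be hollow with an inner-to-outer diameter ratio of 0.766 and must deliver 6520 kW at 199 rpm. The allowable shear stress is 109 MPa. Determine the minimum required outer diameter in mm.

281 mm

ω = 2π·199/60 = 20.84 rad/s, so T = P/ω = 6520×10³ / 20.84 = 312900 N·m.
For a hollow shaft with d_i/d_o = 0.766: τ_max = 16T/(π d_o³ (1−k⁴)), so d_o = [16T/(π τ_allow (1−k⁴))]^(1/3) = [16·312900/(π·1.09×10^8·0.6557)]^(1/3) = 0.2814 m.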